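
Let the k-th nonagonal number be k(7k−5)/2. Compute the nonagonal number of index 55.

55·(7·55 − 5)/2 = 55·380/2 = 55·190 = 10450.

10450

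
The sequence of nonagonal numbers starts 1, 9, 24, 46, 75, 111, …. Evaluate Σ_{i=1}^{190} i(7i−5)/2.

Σ i(7i−5)/2 = (7Σi² − 5Σi) / 2 over i = 1..190.
Σi = 18145 and Σi² = 2304415.
(7·2304415 − 5·18145) / 2 = 16040180/2 = 8020090.

8020090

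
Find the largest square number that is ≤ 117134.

Solve n² ≤ 117134 for integer n.
n = 342 gives 116964 ≤ 117134, while n = 343 gives 117649 > 117134; so the answer is 116964.

116964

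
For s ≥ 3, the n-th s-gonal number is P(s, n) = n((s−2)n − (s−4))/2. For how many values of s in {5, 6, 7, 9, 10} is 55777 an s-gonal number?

s = 5: P(5, 193) = 55777. ✓
s = 6: P(6, 167) = 55611 and P(6, 168) = 56280; 55777 is not s-gonal.
s = 7: P(7, 149) = 55279 and P(7, 150) = 56025; 55777 is not s-gonal.
s = 9: P(9, 126) = 55251 and P(9, 127) = 56134; 55777 is not s-gonal.
s = 10: P(10, 118) = 55342 and P(10, 119) = 56287; 55777 is not s-gonal.
Hits: s ∈ {5} → 1.

1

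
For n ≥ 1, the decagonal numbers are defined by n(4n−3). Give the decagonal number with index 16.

976

The 16th decagonal number is n(4n−3) with n = 16.
16·(4·16 − 3) = 16·61 = 976.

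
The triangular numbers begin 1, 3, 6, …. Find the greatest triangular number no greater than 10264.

Solve n(n+1)/2 ≤ 10264 for integer n.
n = 142 gives 10153 ≤ 10264, while n = 143 gives 10296 > 10264; so the answer is 10153.

10153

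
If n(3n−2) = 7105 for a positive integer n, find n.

49

Set n(3n−2) = 7105, giving 3n² − 2n − 7105 = 0.
The discriminant is 4 + 12·7105 = 85264, and √85264 = 292.
So n = (2 + 292) / 6 = 294/6 = 49.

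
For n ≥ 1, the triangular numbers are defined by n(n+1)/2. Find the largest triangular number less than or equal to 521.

Solve n(n+1)/2 ≤ 521 for integer n.
n = 31 gives 496 ≤ 521, while n = 32 gives 528 > 521; so the answer is 496.

496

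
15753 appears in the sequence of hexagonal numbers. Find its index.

89

Set n(2n−1) = 15753, giving 2n² − n − 15753 = 0.
The discriminant is 1 + 8·15753 = 126025, and √126025 = 355.
So n = (1 + 355) / 4 = 356/4 = 89.
Check: 89·(2·89 − 1) = 15753. ✓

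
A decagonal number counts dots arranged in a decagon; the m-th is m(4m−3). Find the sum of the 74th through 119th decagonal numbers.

1732567

Σ i(4i−3) = 4Σi² − 3Σi over i = 74..119.
Σi = 7140 − 2701 = 4439 and Σi² = 568820 − 132349 = 436471.
4·436471 − 3·4439 = 1732567.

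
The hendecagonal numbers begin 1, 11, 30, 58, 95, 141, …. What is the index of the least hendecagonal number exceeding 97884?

148

Solve n(9n−7)/2 > 97884 for integer n.
The largest n with value ≤ 97884 is 147 (since 96726 ≤ 97884 < 98050), so the first above is n = 148, value 98050.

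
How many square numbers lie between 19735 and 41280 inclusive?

63

The n-th square number is n².
Smallest index with value ≥ 19735: n = 141 (giving 19881).
Largest index with value ≤ 41280: n = 203 (giving 41209).
Indices 141 through 203: 63 terms.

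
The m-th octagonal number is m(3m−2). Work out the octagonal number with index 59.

The 59th octagonal number is n(3n−2) with n = 59.
59·(3·59 − 2) = 59·175 = 10325.

10325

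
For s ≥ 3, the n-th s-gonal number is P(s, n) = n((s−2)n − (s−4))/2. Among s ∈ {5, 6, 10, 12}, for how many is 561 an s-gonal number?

2

s = 5: P(5, 19) = 532 and P(5, 20) = 590; 561 is not s-gonal.
s = 6: P(6, 17) = 561. ✓
s = 10: P(10, 12) = 540 and P(10, 13) = 637; 561 is not s-gonal.
s = 12: P(12, 11) = 561. ✓
Hits: s ∈ {6, 12} → 2.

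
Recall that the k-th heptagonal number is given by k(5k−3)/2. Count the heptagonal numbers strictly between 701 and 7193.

36

The n-th heptagonal number is n(5n−3)/2.
Smallest index with value > 701: n = 18 (giving 783).
Largest index with value < 7193: n = 53 (giving 6943).
Indices 18 through 53: 36 terms.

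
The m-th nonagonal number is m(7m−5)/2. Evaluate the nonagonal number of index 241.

The 241st nonagonal number is n(7n−5)/2 with n = 241.
241·(7·241 − 5)/2 = 241·1682/2 = 241·841 = 202681.

202681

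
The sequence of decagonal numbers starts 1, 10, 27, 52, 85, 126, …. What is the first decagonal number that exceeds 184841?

185976

Solve n(4n−3) > 184841 for integer n.
The largest n with value ≤ 184841 is 215 (since 184255 ≤ 184841 < 185976), so the first above is n = 216, value 185976.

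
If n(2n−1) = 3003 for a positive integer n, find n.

39

Set n(2n−1) = 3003, giving 2n² − n − 3003 = 0.
So n = (1 + 155) / 4 = 156/4 = 39.
Check: 39·(2·39 − 1) = 3003. ✓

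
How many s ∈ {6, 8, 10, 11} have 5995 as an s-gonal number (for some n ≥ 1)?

s = 6: P(6, 55) = 5995. ✓
s = 8: P(8, 45) = 5985 and P(8, 46) = 6256; 5995 is not s-gonal.
s = 10: P(10, 39) = 5967 and P(10, 40) = 6280; 5995 is not s-gonal.
s = 11: P(11, 36) = 5706 and P(11, 37) = 6031; 5995 is not s-gonal.
Hits: s ∈ {6} → 1.

1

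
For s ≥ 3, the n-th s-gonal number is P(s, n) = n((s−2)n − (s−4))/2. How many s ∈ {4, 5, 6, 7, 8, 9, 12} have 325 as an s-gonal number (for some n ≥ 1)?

2

s = 4: P(4, 18) = 324 and P(4, 19) = 361; 325 is not s-gonal.
s = 5: P(5, 14) = 287 and P(5, 15) = 330; 325 is not s-gonal.
s = 6: P(6, 13) = 325. ✓
s = 7: P(7, 11) = 286 and P(7, 12) = 342; 325 is not s-gonal.
s = 8: P(8, 10) = 280 and P(8, 11) = 341; 325 is not s-gonal.
s = 9: P(9, 10) = 325. ✓
s = 12: P(12, 8) = 288 and P(12, 9) = 369; 325 is not s-gonal.
Hits: s ∈ {6, 9} → 2.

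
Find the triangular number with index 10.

55

The 10th triangular number is n(n+1)/2 with n = 10.
10·11/2 = 110/2 = 55.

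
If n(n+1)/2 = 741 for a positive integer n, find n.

Set n(n+1)/2 = 741, giving n² + n − 1482 = 0.
The discriminant is 1 + 8·741 = 5929, and √5929 = 77.
So n = (-1 + 77) / 2 = 76/2 = 38.

38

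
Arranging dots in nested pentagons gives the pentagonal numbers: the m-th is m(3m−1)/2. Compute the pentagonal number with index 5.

35

5·(3·5 − 1)/2 = 5·14/2 = 5·7 = 35.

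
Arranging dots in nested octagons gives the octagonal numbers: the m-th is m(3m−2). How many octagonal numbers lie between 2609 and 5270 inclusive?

The n-th octagonal number is n(3n−2).
Smallest index with value ≥ 2609: n = 30 (giving 2640).
Largest index with value ≤ 5270: n = 42 (giving 5208).
Indices 30 through 42: 13 terms.

13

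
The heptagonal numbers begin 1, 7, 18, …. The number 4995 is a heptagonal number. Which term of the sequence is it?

Set n(5n−3)/2 = 4995, giving 5n² − 3n − 9990 = 0.
The discriminant is 9 + 40·4995 = 199809, and √199809 = 447.
So n = (3 + 447) / 10 = 450/10 = 45.

45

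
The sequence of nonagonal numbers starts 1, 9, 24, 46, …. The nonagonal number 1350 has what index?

20

Set n(7n−5)/2 = 1350, giving 7n² − 5n − 2700 = 0.
The discriminant is 25 + 56·1350 = 75625, and √75625 = 275.
So n = (5 + 275) / 14 = 280/14 = 20.
Check: 20·(7·20 − 5)/2 = 1350. ✓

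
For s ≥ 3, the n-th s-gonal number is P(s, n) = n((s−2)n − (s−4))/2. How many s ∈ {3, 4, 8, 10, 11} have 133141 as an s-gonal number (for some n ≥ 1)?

1

s = 3: P(3, 515) = 132870 and P(3, 516) = 133386; 133141 is not s-gonal.
s = 4: P(4, 364) = 132496 and P(4, 365) = 133225; 133141 is not s-gonal.
s = 8: P(8, 211) = 133141. ✓
s = 10: P(10, 182) = 131950 and P(10, 183) = 133407; 133141 is not s-gonal.
s = 11: P(11, 172) = 132526 and P(11, 173) = 134075; 133141 is not s-gonal.
Hits: s ∈ {8} → 1.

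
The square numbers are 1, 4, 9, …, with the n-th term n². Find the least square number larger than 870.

900

Solve n² > 870 for integer n.
The largest n with value ≤ 870 is 29 (since 841 ≤ 870 < 900), so the first above is n = 30, value 900.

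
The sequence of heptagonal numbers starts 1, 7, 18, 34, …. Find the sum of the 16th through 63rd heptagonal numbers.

Σ i(5i−3)/2 = (5Σi² − 3Σi) / 2 over i = 16..63.
Σi = 2016 − 120 = 1896 and Σi² = 85344 − 1240 = 84104.
(5·84104 − 3·1896) / 2 = 414832/2 = 207416.

207416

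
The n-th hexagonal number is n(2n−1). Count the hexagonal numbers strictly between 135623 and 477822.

229

The n-th hexagonal number is n(2n−1).
Smallest index with value > 135623: n = 261 (giving 135981).
Largest index with value < 477822: n = 489 (giving 477753).
Indices 261 through 489: 229 terms.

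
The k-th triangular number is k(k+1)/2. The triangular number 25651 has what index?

226

Set n(n+1)/2 = 25651, giving n² + n − 51302 = 0.
So n = (-1 + 453) / 2 = 452/2 = 226.
Check: 226·227/2 = 25651. ✓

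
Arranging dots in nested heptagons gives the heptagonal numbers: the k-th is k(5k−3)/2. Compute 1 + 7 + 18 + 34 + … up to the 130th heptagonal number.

1839240

Σ i(5i−3)/2 = (5Σi² − 3Σi) / 2 over i = 1..130.
Σi = 8515 and Σi² = 740805.
(5·740805 − 3·8515) / 2 = 3678480/2 = 1839240.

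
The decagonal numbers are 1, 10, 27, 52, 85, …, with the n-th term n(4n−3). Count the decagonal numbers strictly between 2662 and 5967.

The n-th decagonal number is n(4n−3).
Smallest index with value > 2662: n = 27 (giving 2835).
Largest index with value < 5967: n = 38 (giving 5662).
Indices 27 through 38: 12 terms.

12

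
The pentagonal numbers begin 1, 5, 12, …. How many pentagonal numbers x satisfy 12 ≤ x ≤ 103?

The n-th pentagonal number is n(3n−1)/2.
Smallest index with value ≥ 12: n = 3 (giving 12).
Largest index with value ≤ 103: n = 8 (giving 92).
Indices 3 through 8: 6 terms.

6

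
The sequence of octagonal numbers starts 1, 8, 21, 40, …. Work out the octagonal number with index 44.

5720

The 44th octagonal number is n(3n−2) with n = 44.
44·(3·44 − 2) = 44·130 = 5720.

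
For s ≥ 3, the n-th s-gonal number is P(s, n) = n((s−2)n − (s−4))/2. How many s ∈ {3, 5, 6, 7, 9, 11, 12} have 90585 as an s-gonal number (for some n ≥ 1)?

s = 3: P(3, 425) = 90525 and P(3, 426) = 90951; 90585 is not s-gonal.
s = 5: P(5, 245) = 89915 and P(5, 246) = 90651; 90585 is not s-gonal.
s = 6: P(6, 213) = 90525 and P(6, 214) = 91378; 90585 is not s-gonal.
s = 7: P(7, 190) = 89965 and P(7, 191) = 90916; 90585 is not s-gonal.
s = 9: P(9, 161) = 90321 and P(9, 162) = 91449; 90585 is not s-gonal.
s = 11: P(11, 142) = 90241 and P(11, 143) = 91520; 90585 is not s-gonal.
s = 12: P(12, 135) = 90585. ✓
Hits: s ∈ {12} → 1.

1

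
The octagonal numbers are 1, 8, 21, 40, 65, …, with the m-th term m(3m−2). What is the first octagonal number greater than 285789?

285825

Solve n(3n−2) > 285789 for integer n.
The largest n with value ≤ 285789 is 308 (since 283976 ≤ 285789 < 285825), so the first above is n = 309, value 285825.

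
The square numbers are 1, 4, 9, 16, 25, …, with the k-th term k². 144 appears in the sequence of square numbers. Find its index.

We need n² = 144, so n = √144 = 12.
Check: 12² = 144. ✓

12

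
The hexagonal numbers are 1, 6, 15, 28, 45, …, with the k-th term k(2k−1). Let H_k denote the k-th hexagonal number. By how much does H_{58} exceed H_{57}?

229

Consecutive hexagonal numbers differ by 4n − 3: here 4·58 − 3 = 229.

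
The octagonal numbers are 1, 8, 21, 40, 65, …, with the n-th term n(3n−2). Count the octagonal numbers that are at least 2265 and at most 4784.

13

The n-th octagonal number is n(3n−2).
Smallest index with value ≥ 2265: n = 28 (giving 2296).
Largest index with value ≤ 4784: n = 40 (giving 4720).
Indices 28 through 40: 13 terms.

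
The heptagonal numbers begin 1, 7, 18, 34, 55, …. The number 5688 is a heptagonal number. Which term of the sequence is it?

48

Set n(5n−3)/2 = 5688, giving 5n² − 3n − 11376 = 0.
So n = (3 + 477) / 10 = 480/10 = 48.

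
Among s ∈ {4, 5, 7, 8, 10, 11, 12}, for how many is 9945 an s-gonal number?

s = 4: P(4, 99) = 9801 and P(4, 100) = 10000; 9945 is not s-gonal.
s = 5: P(5, 81) = 9801 and P(5, 82) = 10045; 9945 is not s-gonal.
s = 7: P(7, 63) = 9828 and P(7, 64) = 10144; 9945 is not s-gonal.
s = 8: P(8, 57) = 9633 and P(8, 58) = 9976; 9945 is not s-gonal.
s = 10: P(10, 50) = 9850 and P(10, 51) = 10251; 9945 is not s-gonal.
s = 11: P(11, 47) = 9776 and P(11, 48) = 10200; 9945 is not s-gonal.
s = 12: P(12, 45) = 9945. ✓
Hits: s ∈ {12} → 1.

1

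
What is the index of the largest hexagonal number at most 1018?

22

Solve n(2n−1) ≤ 1018 for integer n.
n = 22 gives 946 ≤ 1018, while n = 23 gives 1035 > 1018; so the answer is index 22.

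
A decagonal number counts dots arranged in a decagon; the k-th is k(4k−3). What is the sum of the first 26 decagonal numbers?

Σ i(4i−3) = 4Σi² − 3Σi over i = 1..26.
Σi = 351 and Σi² = 6201.
4·6201 − 3·351 = 23751.

23751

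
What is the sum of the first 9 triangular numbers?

Σ i(i+1)/2 = (Σi² + Σi) / 2 over i = 1..9.
Σi = 45 and Σi² = 285.
(1·285 + 1·45) / 2 = 330/2 = 165.

165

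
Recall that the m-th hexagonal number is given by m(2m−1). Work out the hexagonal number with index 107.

22791

107·(2·107 − 1) = 107·213 = 22791.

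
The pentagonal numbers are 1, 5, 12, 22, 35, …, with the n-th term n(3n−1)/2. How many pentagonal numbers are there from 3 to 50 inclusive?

The n-th pentagonal number is n(3n−1)/2.
Smallest index with value ≥ 3: n = 2 (giving 5).
Largest index with value ≤ 50: n = 5 (giving 35).
Indices 2 through 5: 4 terms.

4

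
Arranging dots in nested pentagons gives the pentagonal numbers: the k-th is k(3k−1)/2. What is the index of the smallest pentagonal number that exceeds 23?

5

Solve n(3n−1)/2 > 23 for integer n.
The largest n with value ≤ 23 is 4 (since 22 ≤ 23 < 35), so the first above is n = 5, value 35.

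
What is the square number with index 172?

29584

172² = 29584.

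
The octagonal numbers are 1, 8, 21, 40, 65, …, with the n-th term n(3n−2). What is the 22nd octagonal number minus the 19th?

22·(3·22 − 2) = 1408 and 19·(3·19 − 2) = 1045.
Difference: 1408 − 1045 = 363.

363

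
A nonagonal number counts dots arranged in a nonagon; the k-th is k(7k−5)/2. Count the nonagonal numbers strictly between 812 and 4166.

19

The n-th nonagonal number is n(7n−5)/2.
Smallest index with value > 812: n = 16 (giving 856).
Largest index with value < 4166: n = 34 (giving 3961).
Indices 16 through 34: 19 terms.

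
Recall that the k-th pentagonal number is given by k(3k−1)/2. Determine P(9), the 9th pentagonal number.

117

The 9th pentagonal number is n(3n−1)/2 with n = 9.
9·(3·9 − 1)/2 = 9·26/2 = 9·13 = 117.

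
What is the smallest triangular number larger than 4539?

4560

Solve n(n+1)/2 > 4539 for integer n.
The largest n with value ≤ 4539 is 94 (since 4465 ≤ 4539 < 4560), so the first above is n = 95, value 4560.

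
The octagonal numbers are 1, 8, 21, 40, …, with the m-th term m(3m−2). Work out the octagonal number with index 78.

18096

The 78th octagonal number is n(3n−2) with n = 78.
78·(3·78 − 2) = 78·232 = 18096.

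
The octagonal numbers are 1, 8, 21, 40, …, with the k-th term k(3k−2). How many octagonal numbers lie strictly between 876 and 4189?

The n-th octagonal number is n(3n−2).
Smallest index with value > 876: n = 18 (giving 936).
Largest index with value < 4189: n = 37 (giving 4033).
Indices 18 through 37: 20 terms.

20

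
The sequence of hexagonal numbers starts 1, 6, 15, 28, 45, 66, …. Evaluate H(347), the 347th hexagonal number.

240471

347·(2·347 − 1) = 347·693 = 240471.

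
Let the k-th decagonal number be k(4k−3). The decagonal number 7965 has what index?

Set n(4n−3) = 7965, giving 4n² − 3n − 7965 = 0.
So n = (3 + 357) / 8 = 360/8 = 45.

45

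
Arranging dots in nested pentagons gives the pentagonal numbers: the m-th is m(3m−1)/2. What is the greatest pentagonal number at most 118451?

118301

Solve n(3n−1)/2 ≤ 118451 for integer n.
n = 281 gives 118301 ≤ 118451, while n = 282 gives 119145 > 118451; so the answer is 118301.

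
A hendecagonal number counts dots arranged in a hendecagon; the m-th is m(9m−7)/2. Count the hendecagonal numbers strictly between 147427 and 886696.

The n-th hendecagonal number is n(9n−7)/2.
Smallest index with value > 147427: n = 182 (giving 148421).
Largest index with value < 886696: n = 444 (giving 885558).
Indices 182 through 444: 263 terms.

263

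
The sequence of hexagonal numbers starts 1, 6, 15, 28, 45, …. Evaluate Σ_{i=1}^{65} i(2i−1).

Σ i(2i−1) = 2Σi² − Σi over i = 1..65.
Σi = 2145 and Σi² = 93665.
2·93665 − 1·2145 = 185185.

185185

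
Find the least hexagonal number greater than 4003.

4005

Solve n(2n−1) > 4003 for integer n.
The largest n with value ≤ 4003 is 44 (since 3828 ≤ 4003 < 4005), so the first above is n = 45, value 4005.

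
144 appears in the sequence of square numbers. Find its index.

We need n² = 144, so n = √144 = 12.

12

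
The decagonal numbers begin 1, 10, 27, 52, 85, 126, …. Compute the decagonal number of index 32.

4000

32·(4·32 − 3) = 32·125 = 4000.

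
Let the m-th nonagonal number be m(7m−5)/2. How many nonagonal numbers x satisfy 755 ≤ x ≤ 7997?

The n-th nonagonal number is n(7n−5)/2.
Smallest index with value ≥ 755: n = 16 (giving 856).
Largest index with value ≤ 7997: n = 48 (giving 7944).
Indices 16 through 48: 33 terms.

33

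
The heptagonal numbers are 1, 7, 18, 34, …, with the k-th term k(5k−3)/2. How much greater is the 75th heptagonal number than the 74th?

Consecutive heptagonal numbers differ by 5n − 4: here 5·75 − 4 = 371.

371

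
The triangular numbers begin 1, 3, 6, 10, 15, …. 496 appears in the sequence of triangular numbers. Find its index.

Set n(n+1)/2 = 496, giving n² + n − 992 = 0.
So n = (-1 + 63) / 2 = 62/2 = 31.
Check: 31·32/2 = 496. ✓

31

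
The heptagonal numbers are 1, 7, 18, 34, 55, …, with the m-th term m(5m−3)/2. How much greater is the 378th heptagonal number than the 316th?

378·(5·378 − 3)/2 = 356643 and 316·(5·316 − 3)/2 = 249166.
Difference: 356643 − 249166 = 107477.

107477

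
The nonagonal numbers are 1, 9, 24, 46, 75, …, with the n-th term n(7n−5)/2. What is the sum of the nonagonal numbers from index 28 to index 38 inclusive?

Σ i(7i−5)/2 = (7Σi² − 5Σi) / 2 over i = 28..38.
Σi = 741 − 378 = 363 and Σi² = 19019 − 6930 = 12089.
(7·12089 − 5·363) / 2 = 82808/2 = 41404.

41404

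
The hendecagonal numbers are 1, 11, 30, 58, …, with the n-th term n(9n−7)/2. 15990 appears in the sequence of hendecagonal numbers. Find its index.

Set n(9n−7)/2 = 15990, giving 9n² − 7n − 31980 = 0.
The discriminant is 49 + 72·15990 = 1151329, and √1151329 = 1073.
So n = (7 + 1073) / 18 = 1080/18 = 60.

60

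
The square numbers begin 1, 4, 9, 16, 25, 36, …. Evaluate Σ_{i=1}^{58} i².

Σ_{i=1}^{58} i² = 58·59·117/6 = 66729.

66729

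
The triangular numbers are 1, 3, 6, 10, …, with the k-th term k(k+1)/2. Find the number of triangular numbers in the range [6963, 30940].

131

The n-th triangular number is n(n+1)/2.
Smallest index with value ≥ 6963: n = 118 (giving 7021).
Largest index with value ≤ 30940: n = 248 (giving 30876).
Indices 118 through 248: 131 terms.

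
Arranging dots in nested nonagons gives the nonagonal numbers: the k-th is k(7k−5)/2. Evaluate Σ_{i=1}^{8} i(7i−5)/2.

624

Σ i(7i−5)/2 = (7Σi² − 5Σi) / 2 over i = 1..8.
Σi = 36 and Σi² = 204.
(7·204 − 5·36) / 2 = 1248/2 = 624.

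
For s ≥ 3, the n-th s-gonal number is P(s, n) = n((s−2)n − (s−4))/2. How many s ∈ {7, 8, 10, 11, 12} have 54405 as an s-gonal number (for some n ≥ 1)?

s = 7: P(7, 147) = 53802 and P(7, 148) = 54538; 54405 is not s-gonal.
s = 8: P(8, 135) = 54405. ✓
s = 10: P(10, 117) = 54405. ✓
s = 11: P(11, 110) = 54065 and P(11, 111) = 55056; 54405 is not s-gonal.
s = 12: P(12, 104) = 53664 and P(12, 105) = 54705; 54405 is not s-gonal.
Hits: s ∈ {8, 10} → 2.

2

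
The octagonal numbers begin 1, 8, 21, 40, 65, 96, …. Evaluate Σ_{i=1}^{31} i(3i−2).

30256

Σ i(3i−2) = 3Σi² − 2Σi over i = 1..31.
Σi = 496 and Σi² = 10416.
3·10416 − 2·496 = 30256.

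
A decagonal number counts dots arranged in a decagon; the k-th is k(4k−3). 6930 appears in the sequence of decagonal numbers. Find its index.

Set n(4n−3) = 6930, giving 4n² − 3n − 6930 = 0.
So n = (3 + 333) / 8 = 336/8 = 42.
Check: 42·(4·42 − 3) = 6930. ✓

42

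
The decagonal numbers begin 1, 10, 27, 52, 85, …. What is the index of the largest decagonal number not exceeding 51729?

114

Solve n(4n−3) ≤ 51729 for integer n.
n = 114 gives 51642 ≤ 51729, while n = 115 gives 52555 > 51729; so the answer is index 114.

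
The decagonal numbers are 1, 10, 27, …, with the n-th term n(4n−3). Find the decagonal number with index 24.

2232

24·(4·24 − 3) = 24·93 = 2232.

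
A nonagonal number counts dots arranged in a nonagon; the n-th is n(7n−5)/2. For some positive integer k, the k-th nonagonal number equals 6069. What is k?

Set n(7n−5)/2 = 6069, giving 7n² − 5n − 12138 = 0.
The discriminant is 25 + 56·6069 = 339889, and √339889 = 583.
So n = (5 + 583) / 14 = 588/14 = 42.

42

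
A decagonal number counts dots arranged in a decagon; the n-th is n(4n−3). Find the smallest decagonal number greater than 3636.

Solve n(4n−3) > 3636 for integer n.
The largest n with value ≤ 3636 is 30 (since 3510 ≤ 3636 < 3751), so the first above is n = 31, value 3751.

3751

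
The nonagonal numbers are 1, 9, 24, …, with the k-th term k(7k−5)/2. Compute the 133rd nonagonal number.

The 133rd nonagonal number is n(7n−5)/2 with n = 133.
133·(7·133 − 5)/2 = 133·926/2 = 133·463 = 61579.

61579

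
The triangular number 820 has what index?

40

Set n(n+1)/2 = 820, giving n² + n − 1640 = 0.
The discriminant is 1 + 8·820 = 6561, and √6561 = 81.
So n = (-1 + 81) / 2 = 80/2 = 40.
Check: 40·41/2 = 820. ✓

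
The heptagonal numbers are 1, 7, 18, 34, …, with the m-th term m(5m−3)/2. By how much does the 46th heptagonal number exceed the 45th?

226

Consecutive heptagonal numbers differ by 5n − 4: here 5·46 − 4 = 226.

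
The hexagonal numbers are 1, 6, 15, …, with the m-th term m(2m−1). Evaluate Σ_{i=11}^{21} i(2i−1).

5676

Σ i(2i−1) = 2Σi² − Σi over i = 11..21.
Σi = 231 − 55 = 176 and Σi² = 3311 − 385 = 2926.
2·2926 − 1·176 = 5676.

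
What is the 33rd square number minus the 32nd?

n² − (n−1)² = 2n − 1, so 33² − 32² = 2·33 − 1 = 65.

65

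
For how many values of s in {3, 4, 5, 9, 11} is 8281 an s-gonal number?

2

s = 3: P(3, 128) = 8256 and P(3, 129) = 8385; 8281 is not s-gonal.
s = 4: P(4, 91) = 8281. ✓
s = 5: P(5, 74) = 8177 and P(5, 75) = 8400; 8281 is not s-gonal.
s = 9: P(9, 49) = 8281. ✓
s = 11: P(11, 43) = 8170 and P(11, 44) = 8558; 8281 is not s-gonal.
Hits: s ∈ {4, 9} → 2.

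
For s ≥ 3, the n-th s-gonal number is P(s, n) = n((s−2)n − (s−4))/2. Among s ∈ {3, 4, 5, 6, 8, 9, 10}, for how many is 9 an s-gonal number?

2

s = 3: P(3, 3) = 6 and P(3, 4) = 10; 9 is not s-gonal.
s = 4: P(4, 3) = 9. ✓
s = 5: P(5, 2) = 5 and P(5, 3) = 12; 9 is not s-gonal.
s = 6: P(6, 2) = 6 and P(6, 3) = 15; 9 is not s-gonal.
s = 8: P(8, 2) = 8 and P(8, 3) = 21; 9 is not s-gonal.
s = 9: P(9, 2) = 9. ✓
s = 10: P(10, 1) = 1 and P(10, 2) = 10; 9 is not s-gonal.
Hits: s ∈ {4, 9} → 2.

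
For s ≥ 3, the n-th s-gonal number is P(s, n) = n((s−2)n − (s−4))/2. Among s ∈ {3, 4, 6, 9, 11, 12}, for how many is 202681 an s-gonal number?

s = 3: P(3, 636) = 202566 and P(3, 637) = 203203; 202681 is not s-gonal.
s = 4: P(4, 450) = 202500 and P(4, 451) = 203401; 202681 is not s-gonal.
s = 6: P(6, 318) = 201930 and P(6, 319) = 203203; 202681 is not s-gonal.
s = 9: P(9, 241) = 202681. ✓
s = 11: P(11, 212) = 201506 and P(11, 213) = 203415; 202681 is not s-gonal.
s = 12: P(12, 201) = 201201 and P(12, 202) = 203212; 202681 is not s-gonal.
Hits: s ∈ {9} → 1.

1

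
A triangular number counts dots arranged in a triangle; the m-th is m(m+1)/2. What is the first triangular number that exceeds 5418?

5460

Solve n(n+1)/2 > 5418 for integer n.
The largest n with value ≤ 5418 is 103 (since 5356 ≤ 5418 < 5460), so the first above is n = 104, value 5460.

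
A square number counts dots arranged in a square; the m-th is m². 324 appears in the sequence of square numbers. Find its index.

18

We need n² = 324, so n = √324 = 18.
Check: 18² = 324. ✓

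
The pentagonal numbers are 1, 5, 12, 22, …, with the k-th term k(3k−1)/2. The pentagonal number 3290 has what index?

Set n(3n−1)/2 = 3290, giving 3n² − n − 6580 = 0.
The discriminant is 1 + 24·3290 = 78961, and √78961 = 281.
So n = (1 + 281) / 6 = 282/6 = 47.

47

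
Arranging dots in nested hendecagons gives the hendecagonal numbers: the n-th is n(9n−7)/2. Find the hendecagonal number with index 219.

The 219th hendecagonal number is n(9n−7)/2 with n = 219.
219·(9·219 − 7)/2 = 219·1964/2 = 219·982 = 215058.

215058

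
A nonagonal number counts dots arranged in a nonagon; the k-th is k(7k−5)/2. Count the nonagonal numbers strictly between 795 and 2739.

The n-th nonagonal number is n(7n−5)/2.
Smallest index with value > 795: n = 16 (giving 856).
Largest index with value < 2739: n = 28 (giving 2674).
Indices 16 through 28: 13 terms.

13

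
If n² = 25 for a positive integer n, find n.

We need n² = 25, so n = √25 = 5.

5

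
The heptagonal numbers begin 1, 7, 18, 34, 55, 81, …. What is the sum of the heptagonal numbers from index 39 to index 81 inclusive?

Σ i(5i−3)/2 = (5Σi² − 3Σi) / 2 over i = 39..81.
Σi = 3321 − 741 = 2580 and Σi² = 180441 − 19019 = 161422.
(5·161422 − 3·2580) / 2 = 799370/2 = 399685.

399685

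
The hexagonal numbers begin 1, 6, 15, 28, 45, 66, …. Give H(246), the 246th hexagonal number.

246·(2·246 − 1) = 246·491 = 120786.

120786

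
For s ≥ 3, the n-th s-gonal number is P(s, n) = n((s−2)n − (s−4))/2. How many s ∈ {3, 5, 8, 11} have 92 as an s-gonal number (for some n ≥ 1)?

s = 3: P(3, 13) = 91 and P(3, 14) = 105; 92 is not s-gonal.
s = 5: P(5, 8) = 92. ✓
s = 8: P(8, 5) = 65 and P(8, 6) = 96; 92 is not s-gonal.
s = 11: P(11, 4) = 58 and P(11, 5) = 95; 92 is not s-gonal.
Hits: s ∈ {5} → 1.

1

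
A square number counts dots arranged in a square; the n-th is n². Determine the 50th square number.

50² = 2500.

2500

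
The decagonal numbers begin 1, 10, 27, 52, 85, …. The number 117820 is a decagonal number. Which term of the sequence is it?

Set n(4n−3) = 117820, giving 4n² − 3n − 117820 = 0.
So n = (3 + 1373) / 8 = 1376/8 = 172.
Check: 172·(4·172 − 3) = 117820. ✓

172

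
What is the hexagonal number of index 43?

3655

The 43rd hexagonal number is n(2n−1) with n = 43.
43·(2·43 − 1) = 43·85 = 3655.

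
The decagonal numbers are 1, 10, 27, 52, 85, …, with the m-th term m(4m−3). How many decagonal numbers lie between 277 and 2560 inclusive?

17

The n-th decagonal number is n(4n−3).
Smallest index with value ≥ 277: n = 9 (giving 297).
Largest index with value ≤ 2560: n = 25 (giving 2425).
Indices 9 through 25: 17 terms.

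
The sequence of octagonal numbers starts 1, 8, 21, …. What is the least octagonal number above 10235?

10325

Solve n(3n−2) > 10235 for integer n.
The largest n with value ≤ 10235 is 58 (since 9976 ≤ 10235 < 10325), so the first above is n = 59, value 10325.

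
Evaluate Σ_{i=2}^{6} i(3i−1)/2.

Σ i(3i−1)/2 = (3Σi² − Σi) / 2 over i = 2..6.
Σi = 21 − 1 = 20 and Σi² = 91 − 1 = 90.
(3·90 − 1·20) / 2 = 250/2 = 125.

125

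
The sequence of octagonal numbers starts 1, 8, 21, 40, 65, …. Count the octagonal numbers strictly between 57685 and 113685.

55

The n-th octagonal number is n(3n−2).
Smallest index with value > 57685: n = 140 (giving 58520).
Largest index with value < 113685: n = 194 (giving 112520).
Indices 140 through 194: 55 terms.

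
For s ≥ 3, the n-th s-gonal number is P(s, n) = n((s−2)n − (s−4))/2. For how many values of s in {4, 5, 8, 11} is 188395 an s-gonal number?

1

s = 4: P(4, 434) = 188356 and P(4, 435) = 189225; 188395 is not s-gonal.
s = 5: P(5, 354) = 187797 and P(5, 355) = 188860; 188395 is not s-gonal.
s = 8: P(8, 250) = 187000 and P(8, 251) = 188501; 188395 is not s-gonal.
s = 11: P(11, 205) = 188395. ✓
Hits: s ∈ {11} → 1.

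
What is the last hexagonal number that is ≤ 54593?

54285

Solve n(2n−1) ≤ 54593 for integer n.
n = 165 gives 54285 ≤ 54593, while n = 166 gives 54946 > 54593; so the answer is 54285.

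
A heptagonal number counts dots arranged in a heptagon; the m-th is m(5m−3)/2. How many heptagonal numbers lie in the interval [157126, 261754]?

73

The n-th heptagonal number is n(5n−3)/2.
Smallest index with value ≥ 157126: n = 251 (giving 157126).
Largest index with value ≤ 261754: n = 323 (giving 260338).
Indices 251 through 323: 73 terms.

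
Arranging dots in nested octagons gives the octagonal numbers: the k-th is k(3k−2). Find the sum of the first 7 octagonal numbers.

364

Σ i(3i−2) = 3Σi² − 2Σi over i = 1..7.
Σi = 28 and Σi² = 140.
3·140 − 2·28 = 364.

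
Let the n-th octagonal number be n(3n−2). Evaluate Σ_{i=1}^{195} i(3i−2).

7433790

Σ i(3i−2) = 3Σi² − 2Σi over i = 1..195.
Σi = 19110 and Σi² = 2490670.
3·2490670 − 2·19110 = 7433790.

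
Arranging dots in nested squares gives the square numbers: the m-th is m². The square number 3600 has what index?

We need n² = 3600, so n = √3600 = 60.

60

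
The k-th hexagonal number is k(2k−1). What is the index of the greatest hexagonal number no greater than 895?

Solve n(2n−1) ≤ 895 for integer n.
n = 21 gives 861 ≤ 895, while n = 22 gives 946 > 895; so the answer is index 21.

21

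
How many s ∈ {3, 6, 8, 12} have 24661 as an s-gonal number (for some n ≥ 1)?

1

s = 3: P(3, 221) = 24531 and P(3, 222) = 24753; 24661 is not s-gonal.
s = 6: P(6, 111) = 24531 and P(6, 112) = 24976; 24661 is not s-gonal.
s = 8: P(8, 91) = 24661. ✓
s = 12: P(12, 70) = 24220 and P(12, 71) = 24921; 24661 is not s-gonal.
Hits: s ∈ {8} → 1.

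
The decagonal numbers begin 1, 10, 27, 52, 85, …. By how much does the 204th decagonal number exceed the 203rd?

Consecutive decagonal numbers differ by 8n − 7: here 8·204 − 7 = 1625.

1625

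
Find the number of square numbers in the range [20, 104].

6

The n-th square number is n².
Smallest index with value ≥ 20: n = 5 (giving 25).
Largest index with value ≤ 104: n = 10 (giving 100).
Indices 5 through 10: 6 terms.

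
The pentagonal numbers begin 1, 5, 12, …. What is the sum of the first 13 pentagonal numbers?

Σ i(3i−1)/2 = (3Σi² − Σi) / 2 over i = 1..13.
Σi = 91 and Σi² = 819.
(3·819 − 1·91) / 2 = 2366/2 = 1183.

1183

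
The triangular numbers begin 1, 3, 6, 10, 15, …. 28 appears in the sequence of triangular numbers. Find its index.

Set n(n+1)/2 = 28, giving n² + n − 56 = 0.
So n = (-1 + 15) / 2 = 14/2 = 7.

7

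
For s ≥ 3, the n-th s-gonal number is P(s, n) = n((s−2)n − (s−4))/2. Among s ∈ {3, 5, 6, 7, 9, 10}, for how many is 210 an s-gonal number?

s = 3: P(3, 20) = 210. ✓
s = 5: P(5, 12) = 210. ✓
s = 6: P(6, 10) = 190 and P(6, 11) = 231; 210 is not s-gonal.
s = 7: P(7, 9) = 189 and P(7, 10) = 235; 210 is not s-gonal.
s = 9: P(9, 8) = 204 and P(9, 9) = 261; 210 is not s-gonal.
s = 10: P(10, 7) = 175 and P(10, 8) = 232; 210 is not s-gonal.
Hits: s ∈ {3, 5} → 2.

2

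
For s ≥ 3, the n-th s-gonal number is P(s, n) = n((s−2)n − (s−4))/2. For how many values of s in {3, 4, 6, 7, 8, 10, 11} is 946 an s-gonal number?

s = 3: P(3, 43) = 946. ✓
s = 4: P(4, 30) = 900 and P(4, 31) = 961; 946 is not s-gonal.
s = 6: P(6, 22) = 946. ✓
s = 7: P(7, 19) = 874 and P(7, 20) = 970; 946 is not s-gonal.
s = 8: P(8, 18) = 936 and P(8, 19) = 1045; 946 is not s-gonal.
s = 10: P(10, 15) = 855 and P(10, 16) = 976; 946 is not s-gonal.
s = 11: P(11, 14) = 833 and P(11, 15) = 960; 946 is not s-gonal.
Hits: s ∈ {3, 6} → 2.

2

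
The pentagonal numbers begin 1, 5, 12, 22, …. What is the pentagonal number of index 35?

The 35th pentagonal number is n(3n−1)/2 with n = 35.
35·(3·35 − 1)/2 = 35·104/2 = 35·52 = 1820.

1820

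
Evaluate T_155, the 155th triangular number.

The 155th triangular number is n(n+1)/2 with n = 155.
155·156/2 = 24180/2 = 12090.

12090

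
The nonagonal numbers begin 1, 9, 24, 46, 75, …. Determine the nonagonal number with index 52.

9334

52·(7·52 − 5)/2 = 52·359/2 = 9334.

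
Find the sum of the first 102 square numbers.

Σ_{i=1}^{102} i² = 102·103·205/6 = 358955.

358955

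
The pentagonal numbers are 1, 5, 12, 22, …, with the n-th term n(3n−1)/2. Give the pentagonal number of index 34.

1717

34·(3·34 − 1)/2 = 34·101/2 = 1717.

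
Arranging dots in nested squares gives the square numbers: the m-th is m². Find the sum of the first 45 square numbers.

Σ_{i=1}^{45} i² = 45·46·91/6 = 31395.

31395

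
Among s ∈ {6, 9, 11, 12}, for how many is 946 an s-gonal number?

s = 6: P(6, 22) = 946. ✓
s = 9: P(9, 16) = 856 and P(9, 17) = 969; 946 is not s-gonal.
s = 11: P(11, 14) = 833 and P(11, 15) = 960; 946 is not s-gonal.
s = 12: P(12, 14) = 924 and P(12, 15) = 1065; 946 is not s-gonal.
Hits: s ∈ {6} → 1.

1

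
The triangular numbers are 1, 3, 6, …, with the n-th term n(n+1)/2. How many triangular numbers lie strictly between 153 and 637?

18

The n-th triangular number is n(n+1)/2.
Smallest index with value > 153: n = 18 (giving 171).
Largest index with value < 637: n = 35 (giving 630).
Indices 18 through 35: 18 terms.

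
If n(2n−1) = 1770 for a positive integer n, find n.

30

Set n(2n−1) = 1770, giving 2n² − n − 1770 = 0.
So n = (1 + 119) / 4 = 120/4 = 30.
Check: 30·(2·30 − 1) = 1770. ✓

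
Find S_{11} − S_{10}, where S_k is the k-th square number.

n² − (n−1)² = 2n − 1, so 11² − 10² = 2·11 − 1 = 21.

21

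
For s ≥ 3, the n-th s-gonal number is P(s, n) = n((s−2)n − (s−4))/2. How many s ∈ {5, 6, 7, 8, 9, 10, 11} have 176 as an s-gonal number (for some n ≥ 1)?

2

s = 5: P(5, 11) = 176. ✓
s = 6: P(6, 9) = 153 and P(6, 10) = 190; 176 is not s-gonal.
s = 7: P(7, 8) = 148 and P(7, 9) = 189; 176 is not s-gonal.
s = 8: P(8, 8) = 176. ✓
s = 9: P(9, 7) = 154 and P(9, 8) = 204; 176 is not s-gonal.
s = 10: P(10, 7) = 175 and P(10, 8) = 232; 176 is not s-gonal.
s = 11: P(11, 6) = 141 and P(11, 7) = 196; 176 is not s-gonal.
Hits: s ∈ {5, 8} → 2.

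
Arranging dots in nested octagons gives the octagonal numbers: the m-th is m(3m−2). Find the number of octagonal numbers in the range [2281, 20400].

The n-th octagonal number is n(3n−2).
Smallest index with value ≥ 2281: n = 28 (giving 2296).
Largest index with value ≤ 20400: n = 82 (giving 20008).
Indices 28 through 82: 55 terms.

55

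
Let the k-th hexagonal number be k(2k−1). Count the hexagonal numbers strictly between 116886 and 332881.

166

The n-th hexagonal number is n(2n−1).
Smallest index with value > 116886: n = 243 (giving 117855).
Largest index with value < 332881: n = 408 (giving 332520).
Indices 243 through 408: 166 terms.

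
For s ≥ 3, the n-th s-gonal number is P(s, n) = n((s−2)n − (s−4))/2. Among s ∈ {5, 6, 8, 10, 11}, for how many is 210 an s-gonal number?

1

s = 5: P(5, 12) = 210. ✓
s = 6: P(6, 10) = 190 and P(6, 11) = 231; 210 is not s-gonal.
s = 8: P(8, 8) = 176 and P(8, 9) = 225; 210 is not s-gonal.
s = 10: P(10, 7) = 175 and P(10, 8) = 232; 210 is not s-gonal.
s = 11: P(11, 7) = 196 and P(11, 8) = 260; 210 is not s-gonal.
Hits: s ∈ {5} → 1.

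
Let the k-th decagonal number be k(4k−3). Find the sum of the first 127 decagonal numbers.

Σ i(4i−3) = 4Σi² − 3Σi over i = 1..127.
Σi = 8128 and Σi² = 690880.
4·690880 − 3·8128 = 2739136.

2739136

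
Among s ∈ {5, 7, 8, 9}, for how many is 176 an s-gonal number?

2

s = 5: P(5, 11) = 176. ✓
s = 7: P(7, 8) = 148 and P(7, 9) = 189; 176 is not s-gonal.
s = 8: P(8, 8) = 176. ✓
s = 9: P(9, 7) = 154 and P(9, 8) = 204; 176 is not s-gonal.
Hits: s ∈ {5, 8} → 2.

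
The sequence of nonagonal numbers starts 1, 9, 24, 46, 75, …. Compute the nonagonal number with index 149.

149·(7·149 − 5)/2 = 149·1038/2 = 149·519 = 77331.

77331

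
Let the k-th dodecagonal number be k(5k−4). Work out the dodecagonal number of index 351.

614601

The 351st dodecagonal number is n(5n−4) with n = 351.
351·(5·351 − 4) = 351·1751 = 614601.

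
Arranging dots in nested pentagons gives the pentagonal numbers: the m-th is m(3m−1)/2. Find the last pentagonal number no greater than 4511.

4510

Solve n(3n−1)/2 ≤ 4511 for integer n.
n = 55 gives 4510 ≤ 4511, while n = 56 gives 4676 > 4511; so the answer is 4510.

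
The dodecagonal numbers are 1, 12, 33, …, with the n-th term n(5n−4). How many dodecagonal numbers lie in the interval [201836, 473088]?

107

The n-th dodecagonal number is n(5n−4).
Smallest index with value ≥ 201836: n = 202 (giving 203212).
Largest index with value ≤ 473088: n = 308 (giving 473088).
Indices 202 through 308: 107 terms.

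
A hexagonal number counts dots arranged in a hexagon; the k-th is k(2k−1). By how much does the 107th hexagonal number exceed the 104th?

107·(2·107 − 1) = 22791 and 104·(2·104 − 1) = 21528.
Difference: 22791 − 21528 = 1263.

1263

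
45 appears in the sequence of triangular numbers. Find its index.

9

Set n(n+1)/2 = 45, giving n² + n − 90 = 0.
The discriminant is 1 + 8·45 = 361, and √361 = 19.
So n = (-1 + 19) / 2 = 18/2 = 9.
Check: 9·10/2 = 45. ✓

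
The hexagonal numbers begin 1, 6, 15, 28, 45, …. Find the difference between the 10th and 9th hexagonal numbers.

Consecutive hexagonal numbers differ by 4n − 3: here 4·10 − 3 = 37.

37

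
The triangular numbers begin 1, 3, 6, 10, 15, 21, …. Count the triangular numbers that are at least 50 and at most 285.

The n-th triangular number is n(n+1)/2.
Smallest index with value ≥ 50: n = 10 (giving 55).
Largest index with value ≤ 285: n = 23 (giving 276).
Indices 10 through 23: 14 terms.

14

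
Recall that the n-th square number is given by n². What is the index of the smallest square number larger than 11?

4

Solve n² > 11 for integer n.
The largest n with value ≤ 11 is 3 (since 9 ≤ 11 < 16), so the first above is n = 4, value 16.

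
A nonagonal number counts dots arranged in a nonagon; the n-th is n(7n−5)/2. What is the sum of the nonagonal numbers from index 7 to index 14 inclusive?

3024

Σ i(7i−5)/2 = (7Σi² − 5Σi) / 2 over i = 7..14.
Σi = 105 − 21 = 84 and Σi² = 1015 − 91 = 924.
(7·924 − 5·84) / 2 = 6048/2 = 3024.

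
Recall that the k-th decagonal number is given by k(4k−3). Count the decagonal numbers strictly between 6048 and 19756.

31

The n-th decagonal number is n(4n−3).
Smallest index with value > 6048: n = 40 (giving 6280).
Largest index with value < 19756: n = 70 (giving 19390).
Indices 40 through 70: 31 terms.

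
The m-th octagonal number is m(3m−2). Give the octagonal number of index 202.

The 202nd octagonal number is n(3n−2) with n = 202.
202·(3·202 − 2) = 202·604 = 122008.

122008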